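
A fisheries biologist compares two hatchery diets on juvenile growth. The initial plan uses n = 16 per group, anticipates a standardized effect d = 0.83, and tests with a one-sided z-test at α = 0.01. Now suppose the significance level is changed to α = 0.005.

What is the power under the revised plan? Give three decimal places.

δ = d·√(n/2) = 0.83 × √(16/2) = 2.3476 (unchanged). New critical value: z_{0.005} = 2.576.
Revised power = Φ(δ − 2.576) = Φ(-0.228) = 0.4097.

Power ≈ 0.410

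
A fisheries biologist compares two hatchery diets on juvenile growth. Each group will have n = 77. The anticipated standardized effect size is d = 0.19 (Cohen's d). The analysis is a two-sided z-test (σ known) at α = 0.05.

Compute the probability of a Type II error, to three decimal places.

Noncentrality parameter: δ = d·√(n/2) = 0.19 × √(77/2) = 1.1789
Critical value for a two-sided test at α = 0.05: z_{α/2} = 1.960.
Power = Φ(δ − 1.960) + Φ(−δ − 1.960) = Φ(-0.781) + Φ(-3.139) = 0.2174 + 0.0008 = 0.2182.
Type II error: β = 1 − power = 1 − 0.2182 = 0.7818.

β ≈ 0.782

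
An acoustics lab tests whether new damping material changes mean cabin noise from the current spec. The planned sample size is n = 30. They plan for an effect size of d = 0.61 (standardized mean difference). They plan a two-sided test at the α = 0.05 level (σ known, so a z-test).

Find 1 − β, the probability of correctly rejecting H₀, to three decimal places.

Noncentrality parameter: δ = d·√n = 0.61 × √30 = 3.3411
Two-sided α = 0.05 → critical value z_{0.025} = 1.960.
Power = Φ(δ − 1.960) + Φ(−δ − 1.960) = Φ(1.381) + Φ(-5.301) = 0.9164 + 0.0000 = 0.9164.

Power ≈ 0.916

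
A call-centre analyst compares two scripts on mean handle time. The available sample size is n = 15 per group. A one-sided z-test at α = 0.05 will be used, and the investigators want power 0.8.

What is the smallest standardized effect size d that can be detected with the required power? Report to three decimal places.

d ≈ 0.908

Need Φ(δ − 1.645) = 0.8, so δ = 1.645 + 0.842 = 2.486.
δ = d·√(n/2) ⇒ d = δ/√(n/2) = 2.486/√(15/2) = 0.9079.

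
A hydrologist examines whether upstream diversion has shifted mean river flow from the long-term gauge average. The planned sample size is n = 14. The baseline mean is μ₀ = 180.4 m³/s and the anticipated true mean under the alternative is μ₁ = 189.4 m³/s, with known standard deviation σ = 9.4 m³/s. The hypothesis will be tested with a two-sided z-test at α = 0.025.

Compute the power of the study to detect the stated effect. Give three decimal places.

Standardized effect: d = |μ₁ − μ₀| / σ = |189.4 − 180.4| / 9.4 = 0.9574
Noncentrality parameter: δ = d·√n = 0.9574 × √14 = 3.5824
Two-sided α = 0.025 → critical value z_{0.0125} = 2.241.
Power = Φ(δ − 2.241) + Φ(−δ − 2.241) = Φ(1.341) + Φ(-5.824) = 0.9100 + 0.0000 = 0.9100.

Power ≈ 0.910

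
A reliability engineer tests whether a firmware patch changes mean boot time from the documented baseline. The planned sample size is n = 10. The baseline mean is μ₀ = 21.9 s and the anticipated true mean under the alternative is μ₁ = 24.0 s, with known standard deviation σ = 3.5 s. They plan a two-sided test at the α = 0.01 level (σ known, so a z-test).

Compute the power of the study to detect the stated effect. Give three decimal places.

Standardized effect: d = |μ₁ − μ₀| / σ = |24.0 − 21.9| / 3.5 = 0.6000
Noncentrality parameter: δ = d·√n = 0.6000 × √10 = 1.8974
Two-sided α = 0.01 → critical value z_{0.005} = 2.576.
Power = Φ(δ − 2.576) + Φ(−δ − 2.576) = Φ(-0.678) + Φ(-4.473) = 0.2487 + 0.0000 = 0.2487.

Power ≈ 0.249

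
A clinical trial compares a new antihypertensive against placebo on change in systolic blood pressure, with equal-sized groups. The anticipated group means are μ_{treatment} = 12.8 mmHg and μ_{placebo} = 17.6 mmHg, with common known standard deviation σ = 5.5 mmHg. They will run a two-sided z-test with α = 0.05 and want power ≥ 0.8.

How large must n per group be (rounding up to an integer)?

n = 21 per group

Standardized effect: d = |μ_{treatment} − μ_{placebo}| / σ = |12.8 − 17.6| / 5.5 = 0.8727
For power 0.8 need Φ(δ − z_{0.025}) = 0.8, so δ = z_{0.025} + z_{0.20} = 1.960 + 0.842 = 2.802.
(The Φ(−δ − z_{α/2}) term is vanishingly small for δ > 0 and is dropped in the standard sample-size formula.)
δ = d·√(n/2) ⇒ n = 2(δ/d)² = 2 × (2.802 / 0.8727)² = 20.61.
Rounding up, n = 21 per group.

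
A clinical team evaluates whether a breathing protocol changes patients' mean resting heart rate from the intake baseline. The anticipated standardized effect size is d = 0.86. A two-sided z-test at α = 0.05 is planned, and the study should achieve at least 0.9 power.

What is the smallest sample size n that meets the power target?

For power 0.9 need Φ(δ − z_{0.025}) = 0.9, so δ = z_{0.025} + z_{0.10} = 1.960 + 1.282 = 3.242.
(The Φ(−δ − z_{α/2}) term is vanishingly small for δ > 0 and is dropped in the standard sample-size formula.)
δ = d·√n ⇒ n = (δ/d)² = (3.242 / 0.86)² = 14.21.
Round up to the next whole unit.

n = 15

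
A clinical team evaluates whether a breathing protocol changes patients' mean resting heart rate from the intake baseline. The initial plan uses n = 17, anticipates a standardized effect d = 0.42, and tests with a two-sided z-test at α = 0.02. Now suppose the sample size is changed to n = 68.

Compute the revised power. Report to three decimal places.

With n = 68: δ = d·√n = 0.42 × √68 = 3.4634. Critical value z_{0.01} = 2.326.
Revised power = Φ(δ − 2.326) + Φ(−δ − 2.326) = Φ(1.137) + Φ(-5.790) = 0.8722 + 0.0000 = 0.8722.

Power ≈ 0.872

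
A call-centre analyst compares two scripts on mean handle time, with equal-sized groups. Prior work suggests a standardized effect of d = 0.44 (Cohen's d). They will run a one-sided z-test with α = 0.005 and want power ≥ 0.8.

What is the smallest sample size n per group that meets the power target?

Set Φ(δ − 2.576) = 0.8; then δ − 2.576 = Φ⁻¹(0.8) = 0.842, giving δ = 3.417.
δ = d·√(n/2) ⇒ n = 2(δ/d)² = 2 × (3.417 / 0.44)² = 120.65.
Rounding up, n = 121 per group.

n = 121 per group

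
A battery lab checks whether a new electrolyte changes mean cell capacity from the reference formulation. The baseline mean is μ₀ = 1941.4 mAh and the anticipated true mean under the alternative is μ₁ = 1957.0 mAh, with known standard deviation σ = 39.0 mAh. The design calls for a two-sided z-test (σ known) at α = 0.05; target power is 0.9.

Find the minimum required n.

Standardized effect: d = |μ₁ − μ₀| / σ = |1957.0 − 1941.4| / 39.0 = 0.4000
For power 0.9 need Φ(δ − z_{0.025}) = 0.9, so δ = z_{0.025} + z_{0.10} = 1.960 + 1.282 = 3.242.
(The Φ(−δ − z_{α/2}) term is vanishingly small for δ > 0 and is dropped in the standard sample-size formula.)
δ = d·√n ⇒ n = (δ/d)² = (3.242 / 0.4000)² = 65.67.
Rounding up, n = 66.

n = 66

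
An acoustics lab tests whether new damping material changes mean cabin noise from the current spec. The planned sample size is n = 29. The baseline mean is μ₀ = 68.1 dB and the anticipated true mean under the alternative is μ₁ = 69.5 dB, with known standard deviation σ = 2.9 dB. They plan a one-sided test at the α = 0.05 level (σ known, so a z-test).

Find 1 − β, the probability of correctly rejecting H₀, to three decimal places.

Standardized effect: d = |μ₁ − μ₀| / σ = |69.5 − 68.1| / 2.9 = 0.4828
Noncentrality parameter: δ = d·√n = 0.4828 × √29 = 2.5997
One-sided α = 0.05 → critical value z_{0.05} = 1.645.
Power = Φ(δ − 1.645) = Φ(0.955) = 0.8302.

Power ≈ 0.830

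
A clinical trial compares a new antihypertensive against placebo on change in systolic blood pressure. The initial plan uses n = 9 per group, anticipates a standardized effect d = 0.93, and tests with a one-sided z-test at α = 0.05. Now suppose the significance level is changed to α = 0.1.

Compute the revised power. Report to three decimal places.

δ = d·√(n/2) = 0.93 × √(9/2) = 1.9728 (unchanged). New critical value: z_{0.1} = 1.282.
Revised power = P(Z > 1.282 − δ) = Φ(0.691) = 0.7553.

Power ≈ 0.755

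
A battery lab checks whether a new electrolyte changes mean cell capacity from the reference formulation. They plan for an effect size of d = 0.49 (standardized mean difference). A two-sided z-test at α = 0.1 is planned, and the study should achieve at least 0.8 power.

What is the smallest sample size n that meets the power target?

Set Φ(δ − 1.645) = 0.8; then δ − 1.645 = Φ⁻¹(0.8) = 0.842, giving δ = 2.486.
(Ignoring the negligible lower-tail rejection probability gives the usual closed-form inversion.)
δ = d·√n ⇒ n = (δ/d)² = (2.486 / 0.49)² = 25.75.
Rounding up, n = 26.

n = 26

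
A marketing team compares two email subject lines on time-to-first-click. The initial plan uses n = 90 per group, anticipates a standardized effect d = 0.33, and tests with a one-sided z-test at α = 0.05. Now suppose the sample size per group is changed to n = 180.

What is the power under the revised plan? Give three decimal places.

Power ≈ 0.931

With n = 180 per group: δ = d·√(n/2) = 0.33 × √(180/2) = 3.1307. Critical value z_{0.05} = 1.645.
Revised power = P(Z > 1.645 − δ) = Φ(1.486) = 0.9313.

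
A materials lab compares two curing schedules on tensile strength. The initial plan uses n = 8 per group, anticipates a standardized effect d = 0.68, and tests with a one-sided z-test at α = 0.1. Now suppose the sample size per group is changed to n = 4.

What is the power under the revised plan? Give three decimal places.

Power ≈ 0.375

With n = 4 per group: δ = d·√(n/2) = 0.68 × √(4/2) = 0.9617. Critical value z_{0.1} = 1.282.
Revised power = P(Z > 1.282 − δ) = Φ(-0.320) = 0.3745.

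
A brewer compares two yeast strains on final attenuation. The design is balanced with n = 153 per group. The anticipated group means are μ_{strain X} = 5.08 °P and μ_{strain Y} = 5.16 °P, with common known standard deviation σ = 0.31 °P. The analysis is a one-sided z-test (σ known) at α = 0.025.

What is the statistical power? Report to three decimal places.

Power ≈ 0.617

Standardized effect: d = |μ_{strain X} − μ_{strain Y}| / σ = |5.08 − 5.16| / 0.31 = 0.2581
Noncentrality parameter: δ = d·√(n/2) = 0.2581 × √(153/2) = 2.2571
Critical value for a one-sided test at α = 0.025: z_α = 1.960.
Power = P(Z > 1.960 − δ) = Φ(0.297) = 0.6168.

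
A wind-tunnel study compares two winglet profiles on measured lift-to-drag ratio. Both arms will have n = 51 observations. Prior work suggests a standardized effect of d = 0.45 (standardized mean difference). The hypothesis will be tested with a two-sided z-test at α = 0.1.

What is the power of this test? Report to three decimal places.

Noncentrality parameter: δ = d·√(n/2) = 0.45 × √(51/2) = 2.2724
Two-sided α = 0.1 → critical value z_{0.05} = 1.645.
Power = Φ(δ − 1.645) + Φ(−δ − 1.645) = Φ(0.628) + Φ(-3.917) = 0.7348 + 0.0000 = 0.7349.

Power ≈ 0.735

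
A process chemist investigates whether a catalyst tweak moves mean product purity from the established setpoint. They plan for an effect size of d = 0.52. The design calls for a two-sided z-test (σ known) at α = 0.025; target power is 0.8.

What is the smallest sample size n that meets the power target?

n = 36

Set Φ(δ − 2.241) = 0.8; then δ − 2.241 = Φ⁻¹(0.8) = 0.842, giving δ = 3.083.
(For δ > 0 the lower-tail rejection region contributes negligibly to power, so the one-term inversion is standard.)
δ = d·√n ⇒ n = (δ/d)² = (3.083 / 0.52)² = 35.15.
Rounding up, n = 36.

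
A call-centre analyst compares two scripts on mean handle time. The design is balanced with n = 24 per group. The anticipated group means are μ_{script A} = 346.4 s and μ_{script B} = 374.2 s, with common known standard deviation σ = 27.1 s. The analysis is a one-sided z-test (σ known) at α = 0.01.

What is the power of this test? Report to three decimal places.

Standardized effect: d = |μ_{script A} − μ_{script B}| / σ = |346.4 − 374.2| / 27.1 = 1.0258
Noncentrality parameter: δ = d·√(n/2) = 1.0258 × √(24/2) = 3.5536
One-sided α = 0.01 → critical value z_{0.01} = 2.326.
Power = Φ(δ − 2.326) = Φ(1.227) = 0.8901.

Power ≈ 0.890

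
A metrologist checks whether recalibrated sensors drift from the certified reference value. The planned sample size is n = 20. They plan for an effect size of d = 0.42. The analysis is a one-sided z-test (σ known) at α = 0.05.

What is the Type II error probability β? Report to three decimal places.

Noncentrality parameter: δ = d·√n = 0.42 × √20 = 1.8783
One-sided α = 0.05 → critical value z_{0.05} = 1.645.
Power = Φ(δ − 1.645) = Φ(0.233) = 0.5923.
Type II error: β = 1 − power = 1 − 0.5923 = 0.4077.

β ≈ 0.408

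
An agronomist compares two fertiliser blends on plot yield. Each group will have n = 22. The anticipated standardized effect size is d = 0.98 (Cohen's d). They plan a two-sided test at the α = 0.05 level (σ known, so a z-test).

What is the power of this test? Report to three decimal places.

Noncentrality parameter: δ = d·√(n/2) = 0.98 × √(22/2) = 3.2503
Critical value for a two-sided test at α = 0.05: z_{α/2} = 1.960.
Power = Φ(δ − 1.960) + Φ(−δ − 1.960) = Φ(1.290) + Φ(-5.210) = 0.9015 + 0.0000 = 0.9015.

Power ≈ 0.902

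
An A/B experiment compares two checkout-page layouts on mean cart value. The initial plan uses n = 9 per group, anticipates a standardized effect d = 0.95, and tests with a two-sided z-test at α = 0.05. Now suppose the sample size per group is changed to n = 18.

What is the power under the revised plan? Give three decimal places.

With n = 18 per group: δ = d·√(n/2) = 0.95 × √(18/2) = 2.8500. Critical value z_{0.025} = 1.960.
Revised power = Φ(δ − 1.960) + Φ(−δ − 1.960) = Φ(0.890) + Φ(-4.810) = 0.8133 + 0.0000 = 0.8133.

Power ≈ 0.813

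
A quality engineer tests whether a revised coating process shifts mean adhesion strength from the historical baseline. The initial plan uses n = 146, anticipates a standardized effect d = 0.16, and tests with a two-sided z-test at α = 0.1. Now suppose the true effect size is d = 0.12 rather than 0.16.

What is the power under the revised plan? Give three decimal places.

With d = 0.12: δ = d·√n = 0.12 × √146 = 1.4500. Critical value z_{0.05} = 1.645.
Revised power = Φ(δ − 1.645) + Φ(−δ − 1.645) = Φ(-0.195) + Φ(-3.095) = 0.4227 + 0.0010 = 0.4237.

Power ≈ 0.424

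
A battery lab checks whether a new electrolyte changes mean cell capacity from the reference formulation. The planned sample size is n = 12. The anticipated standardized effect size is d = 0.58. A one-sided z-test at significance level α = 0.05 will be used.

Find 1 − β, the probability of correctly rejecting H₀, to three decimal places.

Power ≈ 0.642

Noncentrality parameter: δ = d·√n = 0.58 × √12 = 2.0092
One-sided α = 0.05 → critical value z_{0.05} = 1.645.
Power = Φ(δ − 1.645) = Φ(0.364) = 0.6422.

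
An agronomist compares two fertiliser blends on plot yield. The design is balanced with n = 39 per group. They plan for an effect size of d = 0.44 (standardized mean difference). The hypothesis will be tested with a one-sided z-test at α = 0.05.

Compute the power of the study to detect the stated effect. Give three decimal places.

Power ≈ 0.617

Noncentrality parameter: δ = d·√(n/2) = 0.44 × √(39/2) = 1.9430
One-sided α = 0.05 → critical value z_{0.05} = 1.645.
Power = Φ(δ − 1.645) = Φ(0.298) = 0.6172.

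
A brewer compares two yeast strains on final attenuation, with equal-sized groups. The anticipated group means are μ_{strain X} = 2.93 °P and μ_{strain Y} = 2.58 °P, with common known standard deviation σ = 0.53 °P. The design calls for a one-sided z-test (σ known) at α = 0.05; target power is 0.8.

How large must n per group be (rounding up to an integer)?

n = 29 per group

Standardized effect: d = |μ_{strain X} − μ_{strain Y}| / σ = |2.93 − 2.58| / 0.53 = 0.6604
For power 0.8 need Φ(δ − z_{0.05}) = 0.8, so δ = z_{0.05} + z_{0.20} = 1.645 + 0.842 = 2.486.
δ = d·√(n/2) ⇒ n = 2(δ/d)² = 2 × (2.486 / 0.6604)² = 28.35.
Rounding up, n = 29 per group.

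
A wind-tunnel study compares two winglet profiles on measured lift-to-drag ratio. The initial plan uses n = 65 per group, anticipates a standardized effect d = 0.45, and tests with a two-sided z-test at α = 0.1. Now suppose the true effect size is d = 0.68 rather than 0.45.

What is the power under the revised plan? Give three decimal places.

With d = 0.68: δ = d·√(n/2) = 0.68 × √(65/2) = 3.8766. Critical value z_{0.05} = 1.645.
Revised power = Φ(δ − 1.645) + Φ(−δ − 1.645) = Φ(2.232) + Φ(-5.521) = 0.9872 + 0.0000 = 0.9872.

Power ≈ 0.987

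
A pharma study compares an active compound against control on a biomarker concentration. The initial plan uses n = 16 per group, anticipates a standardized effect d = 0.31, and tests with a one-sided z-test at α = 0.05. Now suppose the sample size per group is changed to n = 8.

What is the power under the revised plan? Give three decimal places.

With n = 8 per group: δ = d·√(n/2) = 0.31 × √(8/2) = 0.6200. Critical value z_{0.05} = 1.645.
Revised power = Φ(δ − 1.645) = Φ(-1.025) = 0.1527.

Power ≈ 0.153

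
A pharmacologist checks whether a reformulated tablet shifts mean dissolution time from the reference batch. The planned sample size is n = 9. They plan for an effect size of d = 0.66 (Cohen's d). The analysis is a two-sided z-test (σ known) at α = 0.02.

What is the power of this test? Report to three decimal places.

Power ≈ 0.365

Noncentrality parameter: δ = d·√n = 0.66 × √9 = 1.9800
Critical value for a two-sided test at α = 0.02: z_{α/2} = 2.326.
Power = Φ(δ − 2.326) + Φ(−δ − 2.326) = Φ(-0.346) + Φ(-4.306) = 0.3645 + 0.0000 = 0.3645.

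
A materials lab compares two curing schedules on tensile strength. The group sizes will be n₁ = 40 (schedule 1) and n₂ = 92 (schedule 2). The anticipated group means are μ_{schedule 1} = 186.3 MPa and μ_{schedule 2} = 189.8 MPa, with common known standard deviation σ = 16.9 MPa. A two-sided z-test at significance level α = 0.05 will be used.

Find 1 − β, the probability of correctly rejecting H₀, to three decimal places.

Standardized effect: d = |μ_{schedule 1} − μ_{schedule 2}| / σ = |186.3 − 189.8| / 16.9 = 0.2071
Noncentrality parameter: δ = d / √(1/n₁ + 1/n₂) = 0.2071 / √(1/40 + 1/92) = 1.0935
Critical value for a two-sided test at α = 0.05: z_{α/2} = 1.960.
Power = Φ(δ − 1.960) + Φ(−δ − 1.960) = Φ(-0.866) + Φ(-3.053) = 0.1931 + 0.0011 = 0.1942.

Power ≈ 0.194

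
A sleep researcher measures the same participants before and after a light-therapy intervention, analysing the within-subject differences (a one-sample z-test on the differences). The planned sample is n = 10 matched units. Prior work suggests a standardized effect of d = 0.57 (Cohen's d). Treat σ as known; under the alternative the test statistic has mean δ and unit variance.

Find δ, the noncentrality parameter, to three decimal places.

The noncentrality parameter scales effect size by the design's sample-size factor: δ = d·√n = 0.57 × √10 = 1.8025

δ ≈ 1.802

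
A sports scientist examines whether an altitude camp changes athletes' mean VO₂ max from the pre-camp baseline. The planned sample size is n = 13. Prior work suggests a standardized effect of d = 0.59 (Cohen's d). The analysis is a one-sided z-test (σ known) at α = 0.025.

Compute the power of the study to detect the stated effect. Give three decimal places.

Noncentrality parameter: δ = d·√n = 0.59 × √13 = 2.1273
One-sided α = 0.025 → critical value z_{0.025} = 1.960.
Power = Φ(δ − 1.960) = Φ(0.167) = 0.5664.

Power ≈ 0.566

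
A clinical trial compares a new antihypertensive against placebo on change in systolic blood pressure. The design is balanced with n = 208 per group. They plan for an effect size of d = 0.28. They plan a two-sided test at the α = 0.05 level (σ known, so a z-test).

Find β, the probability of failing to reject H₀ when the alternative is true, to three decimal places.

β ≈ 0.185

Noncentrality parameter: δ = d·√(n/2) = 0.28 × √(208/2) = 2.8555
Two-sided α = 0.05 → critical value z_{0.025} = 1.960.
Power = Φ(δ − 1.960) + Φ(−δ − 1.960) = Φ(0.895) + Φ(-4.815) = 0.8147 + 0.0000 = 0.8147.
Type II error: β = 1 − power = 1 − 0.8147 = 0.1853.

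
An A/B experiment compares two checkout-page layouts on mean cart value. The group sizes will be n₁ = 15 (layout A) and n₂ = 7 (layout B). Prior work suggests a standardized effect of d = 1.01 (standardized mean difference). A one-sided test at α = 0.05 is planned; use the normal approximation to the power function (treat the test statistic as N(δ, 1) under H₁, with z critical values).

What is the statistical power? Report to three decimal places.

Noncentrality parameter: λ = d / √(1/n₁ + 1/n₂) = 1.01 / √(1/15 + 1/7) = 2.2065
Critical value for a one-sided test at α = 0.05: z_α = 1.645.
Power = P(Z > 1.645 − λ) = Φ(0.562) = 0.7128.

Power ≈ 0.713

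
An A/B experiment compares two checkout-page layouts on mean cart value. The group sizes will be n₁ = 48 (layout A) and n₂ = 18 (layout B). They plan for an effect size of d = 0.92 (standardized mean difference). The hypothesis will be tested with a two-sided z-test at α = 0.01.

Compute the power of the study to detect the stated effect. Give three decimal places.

Power ≈ 0.774

Noncentrality parameter: δ = d / √(1/n₁ + 1/n₂) = 0.92 / √(1/48 + 1/18) = 3.3287
Two-sided α = 0.01 → critical value z_{0.005} = 2.576.
Power = Φ(δ − 2.576) + Φ(−δ − 2.576) = Φ(0.753) + Φ(-5.905) = 0.7742 + 0.0000 = 0.7742.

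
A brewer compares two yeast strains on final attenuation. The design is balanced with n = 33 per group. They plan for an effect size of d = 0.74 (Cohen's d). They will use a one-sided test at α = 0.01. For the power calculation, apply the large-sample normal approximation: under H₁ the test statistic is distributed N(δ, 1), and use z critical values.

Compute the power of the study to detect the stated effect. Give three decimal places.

Power ≈ 0.752

Noncentrality parameter: δ = d·√(n/2) = 0.74 × √(33/2) = 3.0059
One-sided α = 0.01 → critical value z_{0.01} = 2.326.
Power = P(Z > 2.326 − δ) = Φ(0.680) = 0.7516.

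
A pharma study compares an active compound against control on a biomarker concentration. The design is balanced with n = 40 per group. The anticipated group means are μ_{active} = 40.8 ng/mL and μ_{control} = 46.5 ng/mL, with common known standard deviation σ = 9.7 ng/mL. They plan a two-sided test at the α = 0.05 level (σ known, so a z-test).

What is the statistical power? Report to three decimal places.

Standardized effect: d = |μ_{active} − μ_{control}| / σ = |40.8 − 46.5| / 9.7 = 0.5876
Noncentrality parameter: δ = d·√(n/2) = 0.5876 × √(40/2) = 2.6280
Critical value for a two-sided test at α = 0.05: z_{α/2} = 1.960.
Power = Φ(δ − 1.960) + Φ(−δ − 1.960) = Φ(0.668) + Φ(-4.588) = 0.7479 + 0.0000 = 0.7479.

Power ≈ 0.748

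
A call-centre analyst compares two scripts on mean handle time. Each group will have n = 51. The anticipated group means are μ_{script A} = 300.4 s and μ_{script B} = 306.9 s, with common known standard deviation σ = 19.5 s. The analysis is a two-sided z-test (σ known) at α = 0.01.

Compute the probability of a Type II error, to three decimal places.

β ≈ 0.814

Standardized effect: d = |μ_{script A} − μ_{script B}| / σ = |300.4 − 306.9| / 19.5 = 0.3333
Noncentrality parameter: δ = d·√(n/2) = 0.3333 × √(51/2) = 1.6833
Two-sided α = 0.01 → critical value z_{0.005} = 2.576.
Power = Φ(δ − 2.576) + Φ(−δ − 2.576) = Φ(-0.893) + Φ(-4.259) = 0.1860 + 0.0000 = 0.1861.
Type II error: β = 1 − power = 1 − 0.1861 = 0.8139.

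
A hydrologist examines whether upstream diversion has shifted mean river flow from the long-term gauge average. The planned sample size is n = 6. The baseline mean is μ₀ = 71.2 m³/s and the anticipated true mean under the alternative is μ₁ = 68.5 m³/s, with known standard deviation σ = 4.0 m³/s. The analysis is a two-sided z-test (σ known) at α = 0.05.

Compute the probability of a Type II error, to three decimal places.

Standardized effect: d = |μ₁ − μ₀| / σ = |68.5 − 71.2| / 4.0 = 0.6750
Noncentrality parameter: δ = d·√n = 0.6750 × √6 = 1.6534
Critical value for a two-sided test at α = 0.05: z_{α/2} = 1.960.
Power = Φ(δ − 1.960) + Φ(−δ − 1.960) = Φ(-0.307) + Φ(-3.613) = 0.3796 + 0.0002 = 0.3797.
Type II error: β = 1 − power = 1 − 0.3797 = 0.6203.

β ≈ 0.620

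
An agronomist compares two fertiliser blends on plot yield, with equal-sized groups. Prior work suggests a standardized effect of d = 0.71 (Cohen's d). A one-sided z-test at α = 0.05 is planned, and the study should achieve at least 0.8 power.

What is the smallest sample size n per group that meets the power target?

Set Φ(δ − 1.645) = 0.8; then δ − 1.645 = Φ⁻¹(0.8) = 0.842, giving δ = 2.486.
δ = d·√(n/2) ⇒ n = 2(δ/d)² = 2 × (2.486 / 0.71)² = 24.53.
Rounding up, n = 25 per group.

n = 25 per group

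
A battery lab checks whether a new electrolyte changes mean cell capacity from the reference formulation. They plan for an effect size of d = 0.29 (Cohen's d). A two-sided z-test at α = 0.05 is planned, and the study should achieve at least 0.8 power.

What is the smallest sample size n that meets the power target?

Set Φ(δ − 1.960) = 0.8; then δ − 1.960 = Φ⁻¹(0.8) = 0.842, giving δ = 2.802.
(The Φ(−δ − z_{α/2}) term is vanishingly small for δ > 0 and is dropped in the standard sample-size formula.)
δ = d·√n ⇒ n = (δ/d)² = (2.802 / 0.29)² = 93.33.
Round up to the next whole unit.

n = 94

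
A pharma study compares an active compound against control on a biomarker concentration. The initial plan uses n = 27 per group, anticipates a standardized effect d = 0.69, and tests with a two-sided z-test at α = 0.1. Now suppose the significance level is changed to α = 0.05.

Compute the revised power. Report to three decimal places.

Power ≈ 0.717

δ = d·√(n/2) = 0.69 × √(27/2) = 2.5352 (unchanged). New critical value: z_{0.025} = 1.960.
Revised power = Φ(δ − 1.960) + Φ(−δ − 1.960) = Φ(0.575) + Φ(-4.495) = 0.7174 + 0.0000 = 0.7174.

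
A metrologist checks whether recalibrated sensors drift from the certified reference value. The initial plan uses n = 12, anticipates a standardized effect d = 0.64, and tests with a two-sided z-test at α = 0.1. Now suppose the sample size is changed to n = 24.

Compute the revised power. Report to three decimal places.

Power ≈ 0.932

With n = 24: δ = d·√n = 0.64 × √24 = 3.1353. Critical value z_{0.05} = 1.645.
Revised power = Φ(δ − 1.645) + Φ(−δ − 1.645) = Φ(1.490) + Φ(-4.780) = 0.9320 + 0.0000 = 0.9320.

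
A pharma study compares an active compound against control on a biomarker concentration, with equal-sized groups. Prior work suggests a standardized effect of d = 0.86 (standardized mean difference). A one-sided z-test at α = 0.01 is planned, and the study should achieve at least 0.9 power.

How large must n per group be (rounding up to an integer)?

n = 36 per group

For power 0.9 need Φ(δ − z_{0.01}) = 0.9, so δ = z_{0.01} + z_{0.10} = 2.326 + 1.282 = 3.608.
δ = d·√(n/2) ⇒ n = 2(δ/d)² = 2 × (3.608 / 0.86)² = 35.20.
Rounding up, n = 36 per group.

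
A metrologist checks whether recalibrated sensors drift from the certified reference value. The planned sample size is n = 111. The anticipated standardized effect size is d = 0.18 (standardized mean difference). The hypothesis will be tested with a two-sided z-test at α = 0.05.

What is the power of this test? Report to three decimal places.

Power ≈ 0.475

Noncentrality parameter: δ = d·√n = 0.18 × √111 = 1.8964
Two-sided α = 0.05 → critical value z_{0.025} = 1.960.
Power = Φ(δ − 1.960) + Φ(−δ − 1.960) = Φ(-0.064) + Φ(-3.856) = 0.4747 + 0.0001 = 0.4747.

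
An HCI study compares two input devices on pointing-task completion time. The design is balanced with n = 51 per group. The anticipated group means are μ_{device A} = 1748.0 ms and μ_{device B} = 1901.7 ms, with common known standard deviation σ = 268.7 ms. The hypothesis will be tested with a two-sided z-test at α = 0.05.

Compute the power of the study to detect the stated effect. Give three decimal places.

Standardized effect: d = |μ_{device A} − μ_{device B}| / σ = |1748.0 − 1901.7| / 268.7 = 0.5720
Noncentrality parameter: δ = d·√(n/2) = 0.5720 × √(51/2) = 2.8885
Critical value for a two-sided test at α = 0.05: z_{α/2} = 1.960.
Power = Φ(δ − 1.960) + Φ(−δ − 1.960) = Φ(0.929) + Φ(-4.848) = 0.8234 + 0.0000 = 0.8234.

Power ≈ 0.823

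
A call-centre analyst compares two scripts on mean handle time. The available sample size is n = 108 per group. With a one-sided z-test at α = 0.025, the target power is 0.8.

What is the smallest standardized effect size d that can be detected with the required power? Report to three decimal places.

d ≈ 0.381

Need Φ(δ − 1.960) = 0.8, so δ = 1.960 + 0.842 = 2.802.
δ = d·√(n/2) ⇒ d = δ/√(n/2) = 2.802/√(108/2) = 0.3812.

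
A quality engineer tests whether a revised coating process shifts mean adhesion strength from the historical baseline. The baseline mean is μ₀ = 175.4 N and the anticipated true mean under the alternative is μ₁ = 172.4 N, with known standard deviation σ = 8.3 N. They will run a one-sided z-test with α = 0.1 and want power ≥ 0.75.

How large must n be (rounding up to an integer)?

n = 30

Standardized effect: d = |μ₁ − μ₀| / σ = |172.4 − 175.4| / 8.3 = 0.3614
For power 0.75 need Φ(δ − z_{0.1}) = 0.75, so δ = z_{0.1} + z_{0.25} = 1.282 + 0.674 = 1.956.
δ = d·√n ⇒ n = (δ/d)² = (1.956 / 0.3614)² = 29.29.
Rounding up, n = 30.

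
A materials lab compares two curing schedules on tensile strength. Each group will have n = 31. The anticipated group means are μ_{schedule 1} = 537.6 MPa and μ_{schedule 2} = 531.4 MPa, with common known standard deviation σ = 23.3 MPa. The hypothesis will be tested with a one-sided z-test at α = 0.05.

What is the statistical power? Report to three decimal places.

Power ≈ 0.275

Standardized effect: d = |μ_{schedule 1} − μ_{schedule 2}| / σ = |537.6 − 531.4| / 23.3 = 0.2661
Noncentrality parameter: δ = d·√(n/2) = 0.2661 × √(31/2) = 1.0476
One-sided α = 0.05 → critical value z_{0.05} = 1.645.
Power = P(Z > 1.645 − δ) = Φ(-0.597) = 0.2752.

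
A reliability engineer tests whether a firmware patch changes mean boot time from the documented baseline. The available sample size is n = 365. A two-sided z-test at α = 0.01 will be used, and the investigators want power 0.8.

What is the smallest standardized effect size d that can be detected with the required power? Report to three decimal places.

Need Φ(δ − 2.576) = 0.8, so δ = 2.576 + 0.842 = 3.417.
(Lower-tail contribution to power is negligible for δ > 0.)
δ = d·√n ⇒ d = δ/√n = 3.417/√365 = 0.1789.

d ≈ 0.179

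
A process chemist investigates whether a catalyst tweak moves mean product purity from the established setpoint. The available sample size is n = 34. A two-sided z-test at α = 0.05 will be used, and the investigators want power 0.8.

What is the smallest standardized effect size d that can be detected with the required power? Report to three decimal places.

d ≈ 0.480

Required noncentrality: δ = z_{0.025} + z_{0.20} = 1.960 + 0.842 = 2.802.
(Lower-tail contribution to power is negligible for δ > 0.)
δ = d·√n ⇒ d = δ/√n = 2.802/√34 = 0.4805.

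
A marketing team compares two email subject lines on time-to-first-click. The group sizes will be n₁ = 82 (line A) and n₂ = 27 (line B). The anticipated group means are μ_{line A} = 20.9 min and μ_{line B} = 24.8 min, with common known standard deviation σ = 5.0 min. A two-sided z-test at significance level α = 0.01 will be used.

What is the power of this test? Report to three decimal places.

Power ≈ 0.826

Standardized effect: d = |μ_{line A} − μ_{line B}| / σ = |20.9 − 24.8| / 5.0 = 0.7800
Noncentrality parameter: δ = d / √(1/n₁ + 1/n₂) = 0.7800 / √(1/82 + 1/27) = 3.5154
Two-sided α = 0.01 → critical value z_{0.005} = 2.576.
Power = Φ(δ − 2.576) + Φ(−δ − 2.576) = Φ(0.940) + Φ(-6.091) = 0.8263 + 0.0000 = 0.8263.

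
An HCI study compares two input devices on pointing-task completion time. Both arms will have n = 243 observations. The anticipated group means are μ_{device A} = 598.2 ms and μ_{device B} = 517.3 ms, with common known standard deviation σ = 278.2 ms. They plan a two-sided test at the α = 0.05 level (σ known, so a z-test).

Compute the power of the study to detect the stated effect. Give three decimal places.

Standardized effect: d = |μ_{device A} − μ_{device B}| / σ = |598.2 − 517.3| / 278.2 = 0.2908
Noncentrality parameter: δ = d·√(n/2) = 0.2908 × √(243/2) = 3.2054
Critical value for a two-sided test at α = 0.05: z_{α/2} = 1.960.
Power = Φ(δ − 1.960) + Φ(−δ − 1.960) = Φ(1.245) + Φ(-5.165) = 0.8935 + 0.0000 = 0.8935.

Power ≈ 0.894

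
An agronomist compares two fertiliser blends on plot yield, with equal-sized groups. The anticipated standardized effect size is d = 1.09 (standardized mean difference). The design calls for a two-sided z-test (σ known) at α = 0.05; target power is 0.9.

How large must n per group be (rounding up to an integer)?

n = 18 per group

Set Φ(δ − 1.960) = 0.9; then δ − 1.960 = Φ⁻¹(0.9) = 1.282, giving δ = 3.242.
(For δ > 0 the lower-tail rejection region contributes negligibly to power, so the one-term inversion is standard.)
δ = d·√(n/2) ⇒ n = 2(δ/d)² = 2 × (3.242 / 1.09)² = 17.69.
Rounding up, n = 18 per group.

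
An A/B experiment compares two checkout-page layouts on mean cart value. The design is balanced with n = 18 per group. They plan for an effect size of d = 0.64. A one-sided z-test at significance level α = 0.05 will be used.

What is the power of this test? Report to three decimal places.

Noncentrality parameter: δ = d·√(n/2) = 0.64 × √(18/2) = 1.9200
One-sided α = 0.05 → critical value z_{0.05} = 1.645.
Power = Φ(δ − 1.645) = Φ(0.275) = 0.6084.

Power ≈ 0.608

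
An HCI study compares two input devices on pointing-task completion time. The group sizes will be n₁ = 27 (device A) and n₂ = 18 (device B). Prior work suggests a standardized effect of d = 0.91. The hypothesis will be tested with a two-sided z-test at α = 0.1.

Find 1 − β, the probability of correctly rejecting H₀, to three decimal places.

Noncentrality parameter: δ = d / √(1/n₁ + 1/n₂) = 0.91 / √(1/27 + 1/18) = 2.9906
Critical value for a two-sided test at α = 0.1: z_{α/2} = 1.645.
Power = Φ(δ − 1.645) + Φ(−δ − 1.645) = Φ(1.346) + Φ(-4.635) = 0.9108 + 0.0000 = 0.9108.

Power ≈ 0.911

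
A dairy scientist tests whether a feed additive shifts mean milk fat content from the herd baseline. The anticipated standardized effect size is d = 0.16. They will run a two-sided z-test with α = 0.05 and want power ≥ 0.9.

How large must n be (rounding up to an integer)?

Set Φ(δ − 1.960) = 0.9; then δ − 1.960 = Φ⁻¹(0.9) = 1.282, giving δ = 3.242.
(The Φ(−δ − z_{α/2}) term is vanishingly small for δ > 0 and is dropped in the standard sample-size formula.)
δ = d·√n ⇒ n = (δ/d)² = (3.242 / 0.16)² = 410.45.
Rounding up, n = 411.

n = 411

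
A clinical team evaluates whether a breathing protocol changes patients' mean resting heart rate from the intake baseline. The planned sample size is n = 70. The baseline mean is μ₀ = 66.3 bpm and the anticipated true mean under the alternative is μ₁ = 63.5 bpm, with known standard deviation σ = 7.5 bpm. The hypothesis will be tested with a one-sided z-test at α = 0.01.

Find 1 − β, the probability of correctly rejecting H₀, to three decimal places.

Standardized effect: d = |μ₁ − μ₀| / σ = |63.5 − 66.3| / 7.5 = 0.3733
Noncentrality parameter: δ = d·√n = 0.3733 × √70 = 3.1235
One-sided α = 0.01 → critical value z_{0.01} = 2.326.
Power = P(Z > 2.326 − δ) = Φ(0.797) = 0.7873.

Power ≈ 0.787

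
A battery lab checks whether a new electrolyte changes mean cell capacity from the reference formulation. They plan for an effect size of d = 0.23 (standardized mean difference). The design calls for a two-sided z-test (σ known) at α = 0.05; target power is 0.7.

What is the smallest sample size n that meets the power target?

n = 117

For power 0.7 need Φ(δ − z_{0.025}) = 0.7, so δ = z_{0.025} + z_{0.30} = 1.960 + 0.524 = 2.484.
(The Φ(−δ − z_{α/2}) term is vanishingly small for δ > 0 and is dropped in the standard sample-size formula.)
δ = d·√n ⇒ n = (δ/d)² = (2.484 / 0.23)² = 116.67.
Round up to the next whole unit.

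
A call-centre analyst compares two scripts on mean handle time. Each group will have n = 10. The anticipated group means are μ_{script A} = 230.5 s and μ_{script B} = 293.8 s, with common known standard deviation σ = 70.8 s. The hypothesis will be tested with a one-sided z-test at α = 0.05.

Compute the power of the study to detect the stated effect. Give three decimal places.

Power ≈ 0.638

Standardized effect: d = |μ_{script A} − μ_{script B}| / σ = |230.5 − 293.8| / 70.8 = 0.8941
Noncentrality parameter: δ = d·√(n/2) = 0.8941 × √(10/2) = 1.9992
One-sided α = 0.05 → critical value z_{0.05} = 1.645.
Power = Φ(δ − 1.645) = Φ(0.354) = 0.6385.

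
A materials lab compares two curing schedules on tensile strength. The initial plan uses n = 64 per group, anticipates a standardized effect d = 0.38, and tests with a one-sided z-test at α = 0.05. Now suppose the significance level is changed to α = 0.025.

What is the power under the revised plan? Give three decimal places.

Power ≈ 0.575

δ = d·√(n/2) = 0.38 × √(64/2) = 2.1496 (unchanged). New critical value: z_{0.025} = 1.960.
Revised power = Φ(δ − 1.960) = Φ(0.190) = 0.5752.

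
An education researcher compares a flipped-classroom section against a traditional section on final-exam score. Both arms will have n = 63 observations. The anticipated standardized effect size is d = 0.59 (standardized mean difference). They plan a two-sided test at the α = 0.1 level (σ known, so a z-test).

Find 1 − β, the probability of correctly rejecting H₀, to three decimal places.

Noncentrality parameter: δ = d·√(n/2) = 0.59 × √(63/2) = 3.3114
Critical value for a two-sided test at α = 0.1: z_{α/2} = 1.645.
Power = Φ(δ − 1.645) + Φ(−δ − 1.645) = Φ(1.667) + Φ(-4.956) = 0.9522 + 0.0000 = 0.9522.

Power ≈ 0.952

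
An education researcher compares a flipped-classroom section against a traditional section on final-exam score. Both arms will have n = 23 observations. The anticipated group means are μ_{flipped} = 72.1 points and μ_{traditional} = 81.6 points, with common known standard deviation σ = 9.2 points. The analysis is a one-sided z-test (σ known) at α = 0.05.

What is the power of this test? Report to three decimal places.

Standardized effect: d = |μ_{flipped} − μ_{traditional}| / σ = |72.1 − 81.6| / 9.2 = 1.0326
Noncentrality parameter: δ = d·√(n/2) = 1.0326 × √(23/2) = 3.5017
Critical value for a one-sided test at α = 0.05: z_α = 1.645.
Power = Φ(δ − 1.645) = Φ(1.857) = 0.9683.

Power ≈ 0.968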